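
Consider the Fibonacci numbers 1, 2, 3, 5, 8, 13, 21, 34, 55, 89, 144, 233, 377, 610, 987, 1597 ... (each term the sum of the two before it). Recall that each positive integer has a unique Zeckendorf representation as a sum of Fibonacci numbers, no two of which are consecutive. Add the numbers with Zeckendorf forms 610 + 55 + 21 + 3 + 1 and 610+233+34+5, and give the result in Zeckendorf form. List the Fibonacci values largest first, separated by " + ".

987 + 377 + 144 + 55 + 8 + 1

The two numbers are 690 and 882, so their sum is 1572.
Repeatedly subtract the largest Fibonacci number that fits:
987 ≤ 1572 < 1597, so take 987; remainder 585
377 ≤ 585 < 610, so take 377; remainder 208
144 ≤ 208 < 233, so take 144; remainder 64
55 ≤ 64 < 89, so take 55; remainder 9
8 ≤ 9 < 13, so take 8; remainder 1
1 ≤ 1 < 2, so take 1; remainder 0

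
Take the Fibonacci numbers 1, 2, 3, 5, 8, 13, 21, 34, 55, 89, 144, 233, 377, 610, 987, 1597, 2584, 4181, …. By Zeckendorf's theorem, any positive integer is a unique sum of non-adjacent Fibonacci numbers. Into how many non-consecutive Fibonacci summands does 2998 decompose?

4

2998: greatest Fibonacci not exceeding it is 2584, leaving 414
414: greatest Fibonacci not exceeding it is 377, leaving 37
37: greatest Fibonacci not exceeding it is 34, leaving 3
3: greatest Fibonacci not exceeding it is 3, leaving 0
2998 = 2584 + 377 + 34 + 3, which has 4 terms.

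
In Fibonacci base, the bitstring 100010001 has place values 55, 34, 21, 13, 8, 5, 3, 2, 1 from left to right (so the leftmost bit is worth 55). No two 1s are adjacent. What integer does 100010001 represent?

Summing the place values of the 1 bits: 55 + 8 + 1 = 64.

64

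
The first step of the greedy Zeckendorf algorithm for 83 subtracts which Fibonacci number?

55

55 ≤ 83 < 89, so the largest Fibonacci number not exceeding 83 is 55.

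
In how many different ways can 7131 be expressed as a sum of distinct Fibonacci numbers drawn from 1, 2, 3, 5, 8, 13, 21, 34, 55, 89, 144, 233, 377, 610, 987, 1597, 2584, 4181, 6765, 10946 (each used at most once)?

32

Each representation comes from the Zeckendorf form by replacing some F_k with F_{k−1} + F_{k−2} where possible.
7131 = 6765+233+89+34+8+2 = 6765+233+89+34+5+3+2 = 6765+233+89+21+13+8+2 = 4181+2584+233+89+34+8+2 = 6765+233+89+21+13+5+3+2 = … (27 more), for 32 in all.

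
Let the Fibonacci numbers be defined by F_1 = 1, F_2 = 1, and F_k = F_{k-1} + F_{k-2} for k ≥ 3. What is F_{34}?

5702887

Iterating the recurrence up to F_{30} = 832040 and F_{29} = 514229:
F_{31} = F_{30} + F_{29} = 832040 + 514229 = 1346269
F_{32} = F_{31} + F_{30} = 1346269 + 832040 = 2178309
F_{33} = F_{32} + F_{31} = 2178309 + 1346269 = 3524578
F_{34} = F_{33} + F_{32} = 3524578 + 2178309 = 5702887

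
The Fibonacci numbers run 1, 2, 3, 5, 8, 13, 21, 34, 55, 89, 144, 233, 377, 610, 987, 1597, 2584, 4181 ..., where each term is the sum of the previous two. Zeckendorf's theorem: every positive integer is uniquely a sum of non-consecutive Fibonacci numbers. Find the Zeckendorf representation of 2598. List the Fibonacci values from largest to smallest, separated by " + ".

2584 + 13 + 1

largest Fibonacci ≤ 2598 is 2584; 2598 − 2584 = 14
largest Fibonacci ≤ 14 is 13; 14 − 13 = 1
largest Fibonacci ≤ 1 is 1; 1 − 1 = 0
So 2598 = 2584 + 13 + 1, with no two terms consecutive in the sequence.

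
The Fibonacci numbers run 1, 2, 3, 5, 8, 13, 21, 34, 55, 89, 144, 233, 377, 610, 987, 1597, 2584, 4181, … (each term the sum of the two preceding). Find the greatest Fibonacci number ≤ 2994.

2584 ≤ 2994 < 4181, so the largest Fibonacci number not exceeding 2994 is 2584.

2584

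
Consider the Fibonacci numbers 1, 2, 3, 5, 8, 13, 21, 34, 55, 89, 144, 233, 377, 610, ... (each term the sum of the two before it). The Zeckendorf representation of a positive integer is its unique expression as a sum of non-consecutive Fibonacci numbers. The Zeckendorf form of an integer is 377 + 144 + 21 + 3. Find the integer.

377 + 144 + 21 + 3 = 545.

545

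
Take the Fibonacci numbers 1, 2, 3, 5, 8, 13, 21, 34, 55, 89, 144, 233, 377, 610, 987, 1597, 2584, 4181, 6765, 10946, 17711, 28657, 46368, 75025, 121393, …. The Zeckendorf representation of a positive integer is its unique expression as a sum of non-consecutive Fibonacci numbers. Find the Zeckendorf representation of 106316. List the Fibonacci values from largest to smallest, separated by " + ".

75025 + 28657 + 2584 + 34 + 13 + 3

75025 ≤ 106316 < 121393, so take 75025; remainder 31291
28657 ≤ 31291 < 46368, so take 28657; remainder 2634
2584 ≤ 2634 < 4181, so take 2584; remainder 50
34 ≤ 50 < 55, so take 34; remainder 16
13 ≤ 16 < 21, so take 13; remainder 3
3 ≤ 3 < 5, so take 3; remainder 0
So 106316 = 75025 + 28657 + 2584 + 34 + 13 + 3, with no two terms consecutive in the sequence.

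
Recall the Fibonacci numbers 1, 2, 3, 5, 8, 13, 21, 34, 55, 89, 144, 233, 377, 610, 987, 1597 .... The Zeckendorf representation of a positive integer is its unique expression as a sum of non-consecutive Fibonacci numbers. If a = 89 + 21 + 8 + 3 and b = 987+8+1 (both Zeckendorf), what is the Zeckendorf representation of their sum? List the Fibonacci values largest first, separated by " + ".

The two numbers are 121 and 996, so their sum is 1117.
Greedy algorithm:
largest Fibonacci ≤ 1117 is 987; 1117 − 987 = 130
largest Fibonacci ≤ 130 is 89; 130 − 89 = 41
largest Fibonacci ≤ 41 is 34; 41 − 34 = 7
largest Fibonacci ≤ 7 is 5; 7 − 5 = 2
largest Fibonacci ≤ 2 is 2; 2 − 2 = 0

987 + 89 + 34 + 5 + 2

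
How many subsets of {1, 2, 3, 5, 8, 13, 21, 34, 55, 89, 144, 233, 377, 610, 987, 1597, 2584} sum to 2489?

Each representation comes from the Zeckendorf form by replacing some F_k with F_{k−1} + F_{k−2} where possible.
2489 = 1597+610+233+34+13+2 = 1597+610+233+34+8+5+2 = 1597+610+144+89+34+13+2 = 1597+610+233+21+13+8+5+2 = … (11 more), for 15 in all.

15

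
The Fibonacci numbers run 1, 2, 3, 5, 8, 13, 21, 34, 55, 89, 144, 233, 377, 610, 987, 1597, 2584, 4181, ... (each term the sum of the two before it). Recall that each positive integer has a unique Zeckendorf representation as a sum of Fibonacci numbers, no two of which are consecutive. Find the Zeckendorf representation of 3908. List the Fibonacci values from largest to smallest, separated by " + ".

Greedy algorithm:
2584 ≤ 3908 < 4181, so take 2584; remainder 1324
987 ≤ 1324 < 1597, so take 987; remainder 337
233 ≤ 337 < 377, so take 233; remainder 104
89 ≤ 104 < 144, so take 89; remainder 15
13 ≤ 15 < 21, so take 13; remainder 2
2 ≤ 2 < 3, so take 2; remainder 0
So 3908 = 2584 + 987 + 233 + 89 + 13 + 2, with no two terms consecutive in the sequence.

2584 + 987 + 233 + 89 + 13 + 2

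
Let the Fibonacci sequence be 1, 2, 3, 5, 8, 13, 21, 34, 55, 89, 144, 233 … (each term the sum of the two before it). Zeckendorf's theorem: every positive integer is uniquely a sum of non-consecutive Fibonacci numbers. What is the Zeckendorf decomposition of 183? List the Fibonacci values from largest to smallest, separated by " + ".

take 144 (≤ 183); 183 − 144 = 39
take 34 (≤ 39); 39 − 34 = 5
take 5 (≤ 5); 5 − 5 = 0
So 183 = 144 + 34 + 5, with no two terms consecutive in the sequence.

144 + 34 + 5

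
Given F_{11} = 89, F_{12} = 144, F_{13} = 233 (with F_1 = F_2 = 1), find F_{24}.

By the addition formula F_{m+n} = F_m F_{n+1} + F_{m−1} F_n with m=12, n=12: F_{24} = 144·233 + 89·144 = 33552 + 12816 = 46368.

46368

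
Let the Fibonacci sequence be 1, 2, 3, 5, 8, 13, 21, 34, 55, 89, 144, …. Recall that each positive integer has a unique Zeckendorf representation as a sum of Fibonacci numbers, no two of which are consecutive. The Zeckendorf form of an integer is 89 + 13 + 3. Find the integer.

105

89 + 13 + 3 = 105.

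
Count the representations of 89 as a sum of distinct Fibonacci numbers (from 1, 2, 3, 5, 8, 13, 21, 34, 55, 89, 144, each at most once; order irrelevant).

Starting from the Zeckendorf form and repeatedly splitting a term F_k into F_{k−1} + F_{k−2} (when neither is already used) reaches every representation.
89 = 89 = 55+34 = 55+21+13 = 55+21+8+5 = 55+21+8+3+2 — 5 representations.

5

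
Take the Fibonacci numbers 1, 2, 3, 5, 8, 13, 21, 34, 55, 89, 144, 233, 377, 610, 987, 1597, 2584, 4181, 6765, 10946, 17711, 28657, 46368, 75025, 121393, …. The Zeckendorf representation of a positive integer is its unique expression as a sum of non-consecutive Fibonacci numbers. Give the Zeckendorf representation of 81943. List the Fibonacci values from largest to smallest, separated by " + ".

75025 + 6765 + 144 + 8 + 1

Greedy algorithm:
take 75025 (≤ 81943); 81943 − 75025 = 6918
take 6765 (≤ 6918); 6918 − 6765 = 153
take 144 (≤ 153); 153 − 144 = 9
take 8 (≤ 9); 9 − 8 = 1
take 1 (≤ 1); 1 − 1 = 0
So 81943 = 75025 + 6765 + 144 + 8 + 1, with no two terms consecutive in the sequence.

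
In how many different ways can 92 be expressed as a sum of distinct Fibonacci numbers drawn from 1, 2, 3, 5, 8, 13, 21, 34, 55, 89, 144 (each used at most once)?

92 = 89+3 = 89+2+1 = 55+34+3 = 55+34+2+1 = 55+21+13+3 = … (3 more), for 8 in all.

8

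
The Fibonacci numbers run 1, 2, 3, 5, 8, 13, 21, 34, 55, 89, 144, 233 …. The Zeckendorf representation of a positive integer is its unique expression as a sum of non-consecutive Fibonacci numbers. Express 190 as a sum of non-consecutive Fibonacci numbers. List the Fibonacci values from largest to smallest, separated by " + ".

take 144 (≤ 190); 190 − 144 = 46
take 34 (≤ 46); 46 − 34 = 12
take 8 (≤ 12); 12 − 8 = 4
take 3 (≤ 4); 4 − 3 = 1
take 1 (≤ 1); 1 − 1 = 0
So 190 = 144 + 34 + 8 + 3 + 1, with no two terms consecutive in the sequence.

144 + 34 + 8 + 3 + 1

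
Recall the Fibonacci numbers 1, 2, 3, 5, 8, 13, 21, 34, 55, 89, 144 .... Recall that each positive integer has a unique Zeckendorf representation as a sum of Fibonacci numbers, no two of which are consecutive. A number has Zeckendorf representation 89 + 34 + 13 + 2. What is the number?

138

89 + 34 + 13 + 2 = 138.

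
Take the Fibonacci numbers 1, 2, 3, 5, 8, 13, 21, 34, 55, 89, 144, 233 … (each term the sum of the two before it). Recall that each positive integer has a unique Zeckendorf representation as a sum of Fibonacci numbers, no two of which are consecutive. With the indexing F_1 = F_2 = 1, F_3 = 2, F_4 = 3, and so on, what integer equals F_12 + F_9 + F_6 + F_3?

F_12 + F_9 + F_6 + F_3 = 144 + 34 + 8 + 2 = 188.

188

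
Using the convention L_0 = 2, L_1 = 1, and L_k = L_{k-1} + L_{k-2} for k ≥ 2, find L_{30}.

Iterating the recurrence up to L_{24} = 103682 and L_{23} = 64079:
L_{25} = L_{24} + L_{23} = 103682 + 64079 = 167761
L_{26} = L_{25} + L_{24} = 167761 + 103682 = 271443
L_{27} = L_{26} + L_{25} = 271443 + 167761 = 439204
L_{28} = L_{27} + L_{26} = 439204 + 271443 = 710647
L_{29} = L_{28} + L_{27} = 710647 + 439204 = 1149851
L_{30} = L_{29} + L_{28} = 1149851 + 710647 = 1860498

1860498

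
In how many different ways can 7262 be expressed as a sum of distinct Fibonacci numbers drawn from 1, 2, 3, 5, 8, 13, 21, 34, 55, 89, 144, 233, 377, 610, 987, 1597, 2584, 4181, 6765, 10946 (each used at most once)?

7262 = 6765+377+89+21+8+2 = 6765+377+89+21+5+3+2 = 6765+377+55+34+21+8+2 = … (39 more), for 42 in all.

42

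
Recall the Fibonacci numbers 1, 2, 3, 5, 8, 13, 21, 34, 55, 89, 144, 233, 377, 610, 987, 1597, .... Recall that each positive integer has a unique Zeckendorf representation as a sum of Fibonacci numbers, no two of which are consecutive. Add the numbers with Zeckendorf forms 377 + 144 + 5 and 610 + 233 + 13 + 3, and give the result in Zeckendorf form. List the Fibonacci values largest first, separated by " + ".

The two numbers are 526 and 859, so their sum is 1385.
Repeatedly subtract the largest Fibonacci number that fits:
987 ≤ 1385 < 1597, so take 987; remainder 398
377 ≤ 398 < 610, so take 377; remainder 21
21 ≤ 21 < 34, so take 21; remainder 0

987 + 377 + 21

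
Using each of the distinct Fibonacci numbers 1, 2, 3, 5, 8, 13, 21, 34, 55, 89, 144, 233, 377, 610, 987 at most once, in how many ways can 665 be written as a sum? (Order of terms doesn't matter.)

Starting from the Zeckendorf form and repeatedly splitting a term F_k into F_{k−1} + F_{k−2} (when neither is already used) reaches every representation.
665 = 610+55 = 610+34+21 = 377+233+55 = 610+34+13+8 = … (11 more), for 15 in all.

15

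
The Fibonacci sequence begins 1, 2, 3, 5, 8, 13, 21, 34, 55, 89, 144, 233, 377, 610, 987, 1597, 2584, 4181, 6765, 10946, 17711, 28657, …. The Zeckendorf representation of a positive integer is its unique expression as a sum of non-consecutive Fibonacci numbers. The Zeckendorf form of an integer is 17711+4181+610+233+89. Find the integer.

22824

17711+4181+610+233+89 = 22824.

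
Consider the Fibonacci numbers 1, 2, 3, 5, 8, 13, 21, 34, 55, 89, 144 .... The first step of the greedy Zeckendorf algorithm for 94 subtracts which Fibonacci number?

89

89 ≤ 94 < 144, so the largest Fibonacci number not exceeding 94 is 89.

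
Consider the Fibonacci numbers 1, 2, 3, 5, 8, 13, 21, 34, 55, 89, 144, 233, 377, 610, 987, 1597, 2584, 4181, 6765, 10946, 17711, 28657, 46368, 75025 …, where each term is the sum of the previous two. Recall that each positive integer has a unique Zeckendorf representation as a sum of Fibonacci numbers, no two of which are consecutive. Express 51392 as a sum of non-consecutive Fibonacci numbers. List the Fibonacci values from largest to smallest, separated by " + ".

take 46368 (≤ 51392); 51392 − 46368 = 5024
take 4181 (≤ 5024); 5024 − 4181 = 843
take 610 (≤ 843); 843 − 610 = 233
take 233 (≤ 233); 233 − 233 = 0
So 51392 = 46368 + 4181 + 610 + 233, with no two terms consecutive in the sequence.

46368 + 4181 + 610 + 233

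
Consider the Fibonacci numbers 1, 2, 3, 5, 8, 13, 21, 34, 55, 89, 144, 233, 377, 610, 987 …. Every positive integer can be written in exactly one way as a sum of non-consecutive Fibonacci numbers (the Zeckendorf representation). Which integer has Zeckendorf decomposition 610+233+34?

877

610+233+34 = 877.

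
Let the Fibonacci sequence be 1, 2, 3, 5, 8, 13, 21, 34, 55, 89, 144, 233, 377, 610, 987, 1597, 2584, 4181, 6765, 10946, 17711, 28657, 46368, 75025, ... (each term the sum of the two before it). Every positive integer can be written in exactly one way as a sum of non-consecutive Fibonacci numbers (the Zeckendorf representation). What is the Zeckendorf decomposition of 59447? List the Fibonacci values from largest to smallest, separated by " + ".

Greedy algorithm:
59447 − 46368 = 13079
13079 − 10946 = 2133
2133 − 1597 = 536
536 − 377 = 159
159 − 144 = 15
15 − 13 = 2
2 − 2 = 0
So 59447 = 46368 + 10946 + 1597 + 377 + 144 + 13 + 2, with no two terms consecutive in the sequence.

46368 + 10946 + 1597 + 377 + 144 + 13 + 2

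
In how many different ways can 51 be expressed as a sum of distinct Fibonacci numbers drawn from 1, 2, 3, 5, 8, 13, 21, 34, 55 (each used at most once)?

3

51 = 34+13+3+1 = 34+8+5+3+1 = 21+13+8+5+3+1 — 3 representations.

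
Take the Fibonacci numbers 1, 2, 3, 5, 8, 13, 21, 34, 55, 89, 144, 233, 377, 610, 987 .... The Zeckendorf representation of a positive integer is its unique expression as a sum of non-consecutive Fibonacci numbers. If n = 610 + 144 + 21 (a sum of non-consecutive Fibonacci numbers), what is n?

775

610 + 144 + 21 = 775.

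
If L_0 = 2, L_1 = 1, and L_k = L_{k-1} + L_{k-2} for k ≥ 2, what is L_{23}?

64079

Iterating the recurrence up to L_{19} = 9349 and L_{18} = 5778:
L_{20} = L_{19} + L_{18} = 9349 + 5778 = 15127
L_{21} = L_{20} + L_{19} = 15127 + 9349 = 24476
L_{22} = L_{21} + L_{20} = 24476 + 15127 = 39603
L_{23} = L_{22} + L_{21} = 39603 + 24476 = 64079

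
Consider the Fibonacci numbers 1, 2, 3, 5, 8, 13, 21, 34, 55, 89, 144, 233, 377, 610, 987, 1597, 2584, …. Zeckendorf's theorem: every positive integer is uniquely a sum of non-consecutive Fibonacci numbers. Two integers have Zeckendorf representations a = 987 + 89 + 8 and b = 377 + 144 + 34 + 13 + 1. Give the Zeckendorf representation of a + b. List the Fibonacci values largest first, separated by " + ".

The two numbers are 1084 and 569, so their sum is 1653.
largest Fibonacci ≤ 1653 is 1597; 1653 − 1597 = 56
largest Fibonacci ≤ 56 is 55; 56 − 55 = 1
largest Fibonacci ≤ 1 is 1; 1 − 1 = 0

1597 + 55 + 1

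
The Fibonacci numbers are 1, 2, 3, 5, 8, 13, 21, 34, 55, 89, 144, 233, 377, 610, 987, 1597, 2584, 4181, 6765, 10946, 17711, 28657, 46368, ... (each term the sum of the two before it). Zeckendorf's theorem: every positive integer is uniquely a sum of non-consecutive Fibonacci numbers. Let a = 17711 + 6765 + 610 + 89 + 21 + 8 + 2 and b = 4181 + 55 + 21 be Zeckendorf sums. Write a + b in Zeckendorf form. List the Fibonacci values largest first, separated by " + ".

The two numbers are 25206 and 4257, so their sum is 29463.
29463 − 28657 = 806
806 − 610 = 196
196 − 144 = 52
52 − 34 = 18
18 − 13 = 5
5 − 5 = 0

28657 + 610 + 144 + 34 + 13 + 5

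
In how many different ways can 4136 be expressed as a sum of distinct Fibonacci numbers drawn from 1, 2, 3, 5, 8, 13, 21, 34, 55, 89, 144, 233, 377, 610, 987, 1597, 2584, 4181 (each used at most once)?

Starting from the Zeckendorf form and repeatedly splitting a term F_k into F_{k−1} + F_{k−2} (when neither is already used) reaches every representation.
4136 = 2584+987+377+144+34+8+2 = 2584+987+377+144+34+5+3+2 = 2584+987+377+144+21+13+8+2 = … (17 more), for 20 in all.

20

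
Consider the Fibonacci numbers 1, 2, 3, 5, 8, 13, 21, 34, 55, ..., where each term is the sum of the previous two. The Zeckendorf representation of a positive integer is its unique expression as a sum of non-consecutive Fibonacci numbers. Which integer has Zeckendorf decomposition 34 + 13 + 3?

50

34 + 13 + 3 = 50.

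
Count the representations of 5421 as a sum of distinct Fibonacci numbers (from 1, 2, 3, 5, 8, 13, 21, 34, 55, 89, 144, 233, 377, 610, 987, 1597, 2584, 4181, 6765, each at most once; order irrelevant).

5421 = 4181+987+233+13+5+2 = 4181+987+144+89+13+5+2 = 4181+610+377+233+13+5+2 = 2584+1597+987+233+13+5+2 = … (8 more), for 12 in all.

12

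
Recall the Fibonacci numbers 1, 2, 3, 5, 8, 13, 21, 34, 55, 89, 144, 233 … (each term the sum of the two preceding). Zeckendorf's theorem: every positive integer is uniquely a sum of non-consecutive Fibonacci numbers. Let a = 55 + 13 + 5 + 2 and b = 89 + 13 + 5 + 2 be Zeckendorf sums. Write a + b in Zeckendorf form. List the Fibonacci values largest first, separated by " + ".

The two numbers are 75 and 109, so their sum is 184.
Repeatedly subtract the largest Fibonacci number that fits:
184: greatest Fibonacci not exceeding it is 144, leaving 40
40: greatest Fibonacci not exceeding it is 34, leaving 6
6: greatest Fibonacci not exceeding it is 5, leaving 1
1: greatest Fibonacci not exceeding it is 1, leaving 0

144 + 34 + 5 + 1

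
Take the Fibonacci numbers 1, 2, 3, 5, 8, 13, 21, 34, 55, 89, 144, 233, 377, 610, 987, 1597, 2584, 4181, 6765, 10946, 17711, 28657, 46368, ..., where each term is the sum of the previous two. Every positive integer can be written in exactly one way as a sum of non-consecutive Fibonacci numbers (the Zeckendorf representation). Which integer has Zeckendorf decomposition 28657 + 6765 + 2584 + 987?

28657 + 6765 + 2584 + 987 = 38993.

38993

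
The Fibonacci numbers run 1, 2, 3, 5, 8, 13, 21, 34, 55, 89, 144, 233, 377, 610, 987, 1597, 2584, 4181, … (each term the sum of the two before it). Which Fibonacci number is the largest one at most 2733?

2584 ≤ 2733 < 4181, so the largest Fibonacci number not exceeding 2733 is 2584.

2584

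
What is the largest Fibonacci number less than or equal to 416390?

317811 ≤ 416390 < 514229, so the largest Fibonacci number not exceeding 416390 is 317811.

317811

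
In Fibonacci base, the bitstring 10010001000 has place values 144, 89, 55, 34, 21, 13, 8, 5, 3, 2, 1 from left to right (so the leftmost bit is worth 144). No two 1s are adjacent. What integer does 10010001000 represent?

183

Summing the place values of the 1 bits: 144 + 34 + 5 = 183.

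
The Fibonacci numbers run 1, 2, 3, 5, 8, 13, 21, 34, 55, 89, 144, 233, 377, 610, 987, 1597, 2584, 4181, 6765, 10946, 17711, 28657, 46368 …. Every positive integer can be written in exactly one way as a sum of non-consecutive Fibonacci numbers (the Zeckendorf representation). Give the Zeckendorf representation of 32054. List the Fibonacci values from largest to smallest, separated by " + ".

subtract 28657 from 32054: 3397 remains
subtract 2584 from 3397: 813 remains
subtract 610 from 813: 203 remains
subtract 144 from 203: 59 remains
subtract 55 from 59: 4 remains
subtract 3 from 4: 1 remains
subtract 1 from 1: 0 remains
So 32054 = 28657 + 2584 + 610 + 144 + 55 + 3 + 1, with no two terms consecutive in the sequence.

28657 + 2584 + 610 + 144 + 55 + 3 + 1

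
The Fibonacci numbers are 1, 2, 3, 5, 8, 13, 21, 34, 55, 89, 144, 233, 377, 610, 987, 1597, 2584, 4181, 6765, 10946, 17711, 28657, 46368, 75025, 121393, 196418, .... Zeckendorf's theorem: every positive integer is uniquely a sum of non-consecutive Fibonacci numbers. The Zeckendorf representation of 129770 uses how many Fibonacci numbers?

subtract 121393 from 129770: 8377 remains
subtract 6765 from 8377: 1612 remains
subtract 1597 from 1612: 15 remains
subtract 13 from 15: 2 remains
subtract 2 from 2: 0 remains
129770 = 121393 + 6765 + 1597 + 13 + 2, which has 5 terms.

5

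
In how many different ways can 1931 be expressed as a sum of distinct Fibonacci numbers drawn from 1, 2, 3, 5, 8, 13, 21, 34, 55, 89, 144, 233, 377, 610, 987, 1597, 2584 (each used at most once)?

12

1931 = 1597+233+89+8+3+1 = 1597+233+55+34+8+3+1 = 987+610+233+89+8+3+1 = 1597+233+55+21+13+8+3+1 = … (8 more), for 12 in all.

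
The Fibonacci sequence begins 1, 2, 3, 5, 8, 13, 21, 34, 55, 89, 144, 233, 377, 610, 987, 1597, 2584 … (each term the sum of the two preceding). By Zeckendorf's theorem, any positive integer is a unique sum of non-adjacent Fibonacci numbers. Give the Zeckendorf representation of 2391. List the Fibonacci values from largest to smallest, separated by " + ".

Greedily peel off the largest Fibonacci term at each step:
largest Fibonacci ≤ 2391 is 1597; 2391 − 1597 = 794
largest Fibonacci ≤ 794 is 610; 794 − 610 = 184
largest Fibonacci ≤ 184 is 144; 184 − 144 = 40
largest Fibonacci ≤ 40 is 34; 40 − 34 = 6
largest Fibonacci ≤ 6 is 5; 6 − 5 = 1
largest Fibonacci ≤ 1 is 1; 1 − 1 = 0
So 2391 = 1597 + 610 + 144 + 34 + 5 + 1, with no two terms consecutive in the sequence.

1597 + 610 + 144 + 34 + 5 + 1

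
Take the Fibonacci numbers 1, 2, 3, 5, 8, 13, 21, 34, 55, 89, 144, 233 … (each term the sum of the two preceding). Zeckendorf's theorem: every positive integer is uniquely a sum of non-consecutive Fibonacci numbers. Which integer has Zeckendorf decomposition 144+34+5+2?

185

144+34+5+2 = 185.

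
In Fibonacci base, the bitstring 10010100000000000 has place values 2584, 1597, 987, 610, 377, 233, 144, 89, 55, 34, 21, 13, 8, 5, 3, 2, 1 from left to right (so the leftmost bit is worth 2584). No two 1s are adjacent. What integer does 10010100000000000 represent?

3427

Summing the place values of the 1 bits: 2584 + 610 + 233 = 3427.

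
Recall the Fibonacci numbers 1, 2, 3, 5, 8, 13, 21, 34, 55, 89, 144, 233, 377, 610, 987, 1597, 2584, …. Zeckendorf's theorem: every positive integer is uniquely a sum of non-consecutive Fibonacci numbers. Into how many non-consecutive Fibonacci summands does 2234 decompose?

Repeatedly subtract the largest Fibonacci number that fits:
subtract 1597 from 2234: 637 remains
subtract 610 from 637: 27 remains
subtract 21 from 27: 6 remains
subtract 5 from 6: 1 remains
subtract 1 from 1: 0 remains
2234 = 1597 + 610 + 21 + 5 + 1, which has 5 terms.

5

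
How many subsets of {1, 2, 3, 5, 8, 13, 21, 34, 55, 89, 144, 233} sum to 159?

6

Each representation comes from the Zeckendorf form by replacing some F_k with F_{k−1} + F_{k−2} where possible.
159 = 144+13+2 = 144+8+5+2 = 89+55+13+2 = 89+55+8+5+2 = … (2 more), for 6 in all.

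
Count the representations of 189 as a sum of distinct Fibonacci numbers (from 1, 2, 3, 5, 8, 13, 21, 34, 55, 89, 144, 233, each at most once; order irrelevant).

Each representation comes from the Zeckendorf form by replacing some F_k with F_{k−1} + F_{k−2} where possible.
189 = 144+34+8+3 = 144+34+8+2+1 = 144+21+13+8+3 = 89+55+34+8+3 = … (8 more), for 12 in all.

12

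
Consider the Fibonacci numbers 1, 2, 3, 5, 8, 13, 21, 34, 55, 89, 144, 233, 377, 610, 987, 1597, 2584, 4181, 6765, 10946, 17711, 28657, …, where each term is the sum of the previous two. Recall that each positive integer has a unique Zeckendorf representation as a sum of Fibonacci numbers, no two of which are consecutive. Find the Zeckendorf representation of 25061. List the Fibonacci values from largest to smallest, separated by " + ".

largest Fibonacci ≤ 25061 is 17711; 25061 − 17711 = 7350
largest Fibonacci ≤ 7350 is 6765; 7350 − 6765 = 585
largest Fibonacci ≤ 585 is 377; 585 − 377 = 208
largest Fibonacci ≤ 208 is 144; 208 − 144 = 64
largest Fibonacci ≤ 64 is 55; 64 − 55 = 9
largest Fibonacci ≤ 9 is 8; 9 − 8 = 1
largest Fibonacci ≤ 1 is 1; 1 − 1 = 0
So 25061 = 17711 + 6765 + 377 + 144 + 55 + 8 + 1, with no two terms consecutive in the sequence.

17711 + 6765 + 377 + 144 + 55 + 8 + 1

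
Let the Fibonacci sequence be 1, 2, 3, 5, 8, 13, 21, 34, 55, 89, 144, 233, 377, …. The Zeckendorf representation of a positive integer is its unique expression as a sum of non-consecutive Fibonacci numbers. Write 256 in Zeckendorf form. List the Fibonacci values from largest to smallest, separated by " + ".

233 ≤ 256 < 377, so take 233; remainder 23
21 ≤ 23 < 34, so take 21; remainder 2
2 ≤ 2 < 3, so take 2; remainder 0
So 256 = 233 + 21 + 2, with no two terms consecutive in the sequence.

233 + 21 + 2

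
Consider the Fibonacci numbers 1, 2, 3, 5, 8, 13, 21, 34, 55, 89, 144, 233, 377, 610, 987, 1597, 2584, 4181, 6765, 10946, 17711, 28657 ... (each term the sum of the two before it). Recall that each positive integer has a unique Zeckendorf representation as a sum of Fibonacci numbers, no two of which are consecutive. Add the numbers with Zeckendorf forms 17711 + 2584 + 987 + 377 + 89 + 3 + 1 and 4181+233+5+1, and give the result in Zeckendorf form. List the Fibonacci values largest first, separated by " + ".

17711 + 6765 + 1597 + 89 + 8 + 2

The two numbers are 21752 and 4420, so their sum is 26172.
Greedily peel off the largest Fibonacci term at each step:
largest Fibonacci ≤ 26172 is 17711; 26172 − 17711 = 8461
largest Fibonacci ≤ 8461 is 6765; 8461 − 6765 = 1696
largest Fibonacci ≤ 1696 is 1597; 1696 − 1597 = 99
largest Fibonacci ≤ 99 is 89; 99 − 89 = 10
largest Fibonacci ≤ 10 is 8; 10 − 8 = 2
largest Fibonacci ≤ 2 is 2; 2 − 2 = 0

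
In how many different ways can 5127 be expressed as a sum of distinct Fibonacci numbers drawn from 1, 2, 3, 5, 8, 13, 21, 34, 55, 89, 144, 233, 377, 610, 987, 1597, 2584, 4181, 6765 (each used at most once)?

41

Starting from the Zeckendorf form and repeatedly splitting a term F_k into F_{k−1} + F_{k−2} (when neither is already used) reaches every representation.
5127 = 4181+610+233+89+13+1 = 4181+610+233+89+8+5+1 = 4181+610+233+55+34+13+1 = … (38 more), for 41 in all.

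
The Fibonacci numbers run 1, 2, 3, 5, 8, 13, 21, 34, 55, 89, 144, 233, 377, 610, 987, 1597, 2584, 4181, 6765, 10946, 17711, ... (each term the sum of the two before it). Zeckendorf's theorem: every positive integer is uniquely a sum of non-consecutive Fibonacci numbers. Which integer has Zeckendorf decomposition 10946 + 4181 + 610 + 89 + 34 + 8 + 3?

15871

10946 + 4181 + 610 + 89 + 34 + 8 + 3 = 15871.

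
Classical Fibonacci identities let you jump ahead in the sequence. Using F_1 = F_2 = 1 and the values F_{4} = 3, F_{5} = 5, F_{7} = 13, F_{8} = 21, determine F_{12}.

144

By the addition formula F_{m+n} = F_m F_{n+1} + F_{m−1} F_n with m=8, n=4: F_{12} = 21·5 + 13·3 = 105 + 39 = 144.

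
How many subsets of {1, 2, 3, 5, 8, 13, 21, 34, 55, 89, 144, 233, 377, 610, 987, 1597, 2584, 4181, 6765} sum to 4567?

27

Starting from the Zeckendorf form and repeatedly splitting a term F_k into F_{k−1} + F_{k−2} (when neither is already used) reaches every representation.
4567 = 4181+377+8+1 = 4181+377+5+3+1 = 4181+233+144+8+1 = 2584+1597+377+8+1 = 4181+233+144+5+3+1 = … (22 more), for 27 in all.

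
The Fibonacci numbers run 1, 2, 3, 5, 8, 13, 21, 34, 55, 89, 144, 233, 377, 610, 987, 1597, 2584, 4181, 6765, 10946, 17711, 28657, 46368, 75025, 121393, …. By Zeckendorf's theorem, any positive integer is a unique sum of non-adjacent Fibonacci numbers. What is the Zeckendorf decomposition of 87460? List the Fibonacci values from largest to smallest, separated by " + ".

75025 + 10946 + 987 + 377 + 89 + 34 + 2

Greedily peel off the largest Fibonacci term at each step:
87460 − 75025 = 12435
12435 − 10946 = 1489
1489 − 987 = 502
502 − 377 = 125
125 − 89 = 36
36 − 34 = 2
2 − 2 = 0
So 87460 = 75025 + 10946 + 987 + 377 + 89 + 34 + 2, with no two terms consecutive in the sequence.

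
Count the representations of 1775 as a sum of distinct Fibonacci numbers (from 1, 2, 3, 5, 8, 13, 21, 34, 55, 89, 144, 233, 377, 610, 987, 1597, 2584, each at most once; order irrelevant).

24

Starting from the Zeckendorf form and repeatedly splitting a term F_k into F_{k−1} + F_{k−2} (when neither is already used) reaches every representation.
1775 = 1597+144+34 = 1597+144+21+13 = 1597+89+55+34 = 987+610+144+34 = 1597+144+21+8+5 = … (19 more), for 24 in all.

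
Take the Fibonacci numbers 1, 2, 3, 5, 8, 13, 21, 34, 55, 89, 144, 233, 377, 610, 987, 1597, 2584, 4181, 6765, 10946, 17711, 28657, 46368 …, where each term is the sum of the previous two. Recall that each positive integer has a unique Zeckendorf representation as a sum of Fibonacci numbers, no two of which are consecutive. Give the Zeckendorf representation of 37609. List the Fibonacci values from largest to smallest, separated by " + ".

28657 + 6765 + 1597 + 377 + 144 + 55 + 13 + 1

Repeatedly subtract the largest Fibonacci number that fits:
largest Fibonacci ≤ 37609 is 28657; 37609 − 28657 = 8952
largest Fibonacci ≤ 8952 is 6765; 8952 − 6765 = 2187
largest Fibonacci ≤ 2187 is 1597; 2187 − 1597 = 590
largest Fibonacci ≤ 590 is 377; 590 − 377 = 213
largest Fibonacci ≤ 213 is 144; 213 − 144 = 69
largest Fibonacci ≤ 69 is 55; 69 − 55 = 14
largest Fibonacci ≤ 14 is 13; 14 − 13 = 1
largest Fibonacci ≤ 1 is 1; 1 − 1 = 0
So 37609 = 28657 + 6765 + 1597 + 377 + 144 + 55 + 13 + 1, with no two terms consecutive in the sequence.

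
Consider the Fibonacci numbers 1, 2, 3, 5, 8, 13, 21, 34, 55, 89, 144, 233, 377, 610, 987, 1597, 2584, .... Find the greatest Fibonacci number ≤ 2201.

1597

1597 ≤ 2201 < 2584, so the largest Fibonacci number not exceeding 2201 is 1597.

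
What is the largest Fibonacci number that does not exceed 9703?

6765

6765 ≤ 9703 < 10946, so the largest Fibonacci number not exceeding 9703 is 6765.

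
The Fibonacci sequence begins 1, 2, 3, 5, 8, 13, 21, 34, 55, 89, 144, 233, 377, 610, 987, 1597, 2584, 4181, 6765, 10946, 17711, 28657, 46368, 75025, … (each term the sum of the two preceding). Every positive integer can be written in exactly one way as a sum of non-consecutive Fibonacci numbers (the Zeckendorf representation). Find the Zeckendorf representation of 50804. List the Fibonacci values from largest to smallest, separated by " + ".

46368 + 4181 + 233 + 21 + 1

subtract 46368 from 50804: 4436 remains
subtract 4181 from 4436: 255 remains
subtract 233 from 255: 22 remains
subtract 21 from 22: 1 remains
subtract 1 from 1: 0 remains
So 50804 = 46368 + 4181 + 233 + 21 + 1, with no two terms consecutive in the sequence.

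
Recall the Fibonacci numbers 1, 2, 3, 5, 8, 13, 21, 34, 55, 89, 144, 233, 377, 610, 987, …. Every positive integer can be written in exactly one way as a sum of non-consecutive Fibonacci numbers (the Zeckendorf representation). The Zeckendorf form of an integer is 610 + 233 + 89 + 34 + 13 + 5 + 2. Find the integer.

986

610 + 233 + 89 + 34 + 13 + 5 + 2 = 986.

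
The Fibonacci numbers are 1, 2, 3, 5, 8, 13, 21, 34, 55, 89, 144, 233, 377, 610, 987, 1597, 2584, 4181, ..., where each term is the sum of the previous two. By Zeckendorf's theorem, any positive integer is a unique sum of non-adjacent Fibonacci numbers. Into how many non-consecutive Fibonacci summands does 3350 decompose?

2584 ≤ 3350 < 4181, so take 2584; remainder 766
610 ≤ 766 < 987, so take 610; remainder 156
144 ≤ 156 < 233, so take 144; remainder 12
8 ≤ 12 < 13, so take 8; remainder 4
3 ≤ 4 < 5, so take 3; remainder 1
1 ≤ 1 < 2, so take 1; remainder 0
3350 = 2584 + 610 + 144 + 8 + 3 + 1, which has 6 terms.

6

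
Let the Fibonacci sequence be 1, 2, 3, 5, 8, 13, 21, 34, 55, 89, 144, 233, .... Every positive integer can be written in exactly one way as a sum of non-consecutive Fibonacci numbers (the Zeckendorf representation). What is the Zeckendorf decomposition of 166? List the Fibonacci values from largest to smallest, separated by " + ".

144 + 21 + 1

144 ≤ 166 < 233, so take 144; remainder 22
21 ≤ 22 < 34, so take 21; remainder 1
1 ≤ 1 < 2, so take 1; remainder 0
So 166 = 144 + 21 + 1, with no two terms consecutive in the sequence.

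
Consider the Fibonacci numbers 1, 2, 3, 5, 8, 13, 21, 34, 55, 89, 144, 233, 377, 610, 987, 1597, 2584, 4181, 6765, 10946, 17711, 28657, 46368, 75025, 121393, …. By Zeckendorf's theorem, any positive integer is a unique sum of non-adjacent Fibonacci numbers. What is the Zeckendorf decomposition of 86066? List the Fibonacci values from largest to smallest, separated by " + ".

75025 + 10946 + 89 + 5 + 1

subtract 75025 from 86066: 11041 remains
subtract 10946 from 11041: 95 remains
subtract 89 from 95: 6 remains
subtract 5 from 6: 1 remains
subtract 1 from 1: 0 remains
So 86066 = 75025 + 10946 + 89 + 5 + 1, with no two terms consecutive in the sequence.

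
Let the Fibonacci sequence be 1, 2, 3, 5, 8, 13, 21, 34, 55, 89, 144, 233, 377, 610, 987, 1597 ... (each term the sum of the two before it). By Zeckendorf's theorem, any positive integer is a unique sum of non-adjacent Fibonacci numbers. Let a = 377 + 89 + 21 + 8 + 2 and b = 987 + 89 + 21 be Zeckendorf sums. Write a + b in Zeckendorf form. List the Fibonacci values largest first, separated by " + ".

The two numbers are 497 and 1097, so their sum is 1594.
Greedily peel off the largest Fibonacci term at each step:
largest Fibonacci ≤ 1594 is 987; 1594 − 987 = 607
largest Fibonacci ≤ 607 is 377; 607 − 377 = 230
largest Fibonacci ≤ 230 is 144; 230 − 144 = 86
largest Fibonacci ≤ 86 is 55; 86 − 55 = 31
largest Fibonacci ≤ 31 is 21; 31 − 21 = 10
largest Fibonacci ≤ 10 is 8; 10 − 8 = 2
largest Fibonacci ≤ 2 is 2; 2 − 2 = 0

987 + 377 + 144 + 55 + 21 + 8 + 2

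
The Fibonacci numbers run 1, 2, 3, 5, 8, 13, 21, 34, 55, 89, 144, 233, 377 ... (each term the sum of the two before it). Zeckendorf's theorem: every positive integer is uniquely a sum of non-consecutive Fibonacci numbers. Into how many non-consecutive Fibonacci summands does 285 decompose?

4

largest Fibonacci ≤ 285 is 233; 285 − 233 = 52
largest Fibonacci ≤ 52 is 34; 52 − 34 = 18
largest Fibonacci ≤ 18 is 13; 18 − 13 = 5
largest Fibonacci ≤ 5 is 5; 5 − 5 = 0
285 = 233 + 34 + 13 + 5, which has 4 terms.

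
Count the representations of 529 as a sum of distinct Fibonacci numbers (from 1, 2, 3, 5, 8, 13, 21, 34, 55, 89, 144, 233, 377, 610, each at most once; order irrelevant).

19

529 = 377+144+8 = 377+144+5+3 = 377+89+55+8 = 377+144+5+2+1 = … (15 more), for 19 in all.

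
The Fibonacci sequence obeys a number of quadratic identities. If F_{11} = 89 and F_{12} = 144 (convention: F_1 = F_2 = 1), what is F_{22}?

17711

By the doubling identity F_{2k} = F_k(2F_{k+1} − F_k): F_{22} = 89·(2·144 − 89) = 89·199 = 17711.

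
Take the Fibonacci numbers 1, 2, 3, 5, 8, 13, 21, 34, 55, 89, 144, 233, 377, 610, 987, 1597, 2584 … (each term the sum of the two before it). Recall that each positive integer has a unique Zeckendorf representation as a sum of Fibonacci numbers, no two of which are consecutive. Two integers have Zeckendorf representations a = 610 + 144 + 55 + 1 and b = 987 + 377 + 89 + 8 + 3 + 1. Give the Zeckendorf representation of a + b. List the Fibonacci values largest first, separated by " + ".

1597 + 610 + 55 + 13

The two numbers are 810 and 1465, so their sum is 2275.
2275 − 1597 = 678
678 − 610 = 68
68 − 55 = 13
13 − 13 = 0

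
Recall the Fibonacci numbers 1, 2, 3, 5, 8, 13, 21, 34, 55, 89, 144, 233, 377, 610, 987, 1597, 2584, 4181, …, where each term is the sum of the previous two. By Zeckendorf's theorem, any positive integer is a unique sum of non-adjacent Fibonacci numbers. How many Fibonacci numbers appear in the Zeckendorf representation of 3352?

5

Greedily peel off the largest Fibonacci term at each step:
subtract 2584 from 3352: 768 remains
subtract 610 from 768: 158 remains
subtract 144 from 158: 14 remains
subtract 13 from 14: 1 remains
subtract 1 from 1: 0 remains
3352 = 2584 + 610 + 144 + 13 + 1, which has 5 terms.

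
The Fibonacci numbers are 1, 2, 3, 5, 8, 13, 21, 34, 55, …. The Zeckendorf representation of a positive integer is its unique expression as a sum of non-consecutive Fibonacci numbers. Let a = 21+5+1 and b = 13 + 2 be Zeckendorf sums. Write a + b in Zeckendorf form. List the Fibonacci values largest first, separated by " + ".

The two numbers are 27 and 15, so their sum is 42.
largest Fibonacci ≤ 42 is 34; 42 − 34 = 8
largest Fibonacci ≤ 8 is 8; 8 − 8 = 0

34 + 8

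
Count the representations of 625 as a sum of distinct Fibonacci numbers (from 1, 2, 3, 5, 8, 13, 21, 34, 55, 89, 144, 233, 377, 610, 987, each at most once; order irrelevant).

9

Each representation comes from the Zeckendorf form by replacing some F_k with F_{k−1} + F_{k−2} where possible.
625 = 610+13+2 = 610+8+5+2 = 377+233+13+2 = … (6 more), for 9 in all.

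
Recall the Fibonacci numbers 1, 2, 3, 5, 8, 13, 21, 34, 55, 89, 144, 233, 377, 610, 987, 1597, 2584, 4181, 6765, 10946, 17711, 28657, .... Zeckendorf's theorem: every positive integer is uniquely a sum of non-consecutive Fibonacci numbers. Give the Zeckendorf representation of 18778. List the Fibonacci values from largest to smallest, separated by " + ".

17711 + 987 + 55 + 21 + 3 + 1

take 17711 (≤ 18778); 18778 − 17711 = 1067
take 987 (≤ 1067); 1067 − 987 = 80
take 55 (≤ 80); 80 − 55 = 25
take 21 (≤ 25); 25 − 21 = 4
take 3 (≤ 4); 4 − 3 = 1
take 1 (≤ 1); 1 − 1 = 0
So 18778 = 17711 + 987 + 55 + 21 + 3 + 1, with no two terms consecutive in the sequence.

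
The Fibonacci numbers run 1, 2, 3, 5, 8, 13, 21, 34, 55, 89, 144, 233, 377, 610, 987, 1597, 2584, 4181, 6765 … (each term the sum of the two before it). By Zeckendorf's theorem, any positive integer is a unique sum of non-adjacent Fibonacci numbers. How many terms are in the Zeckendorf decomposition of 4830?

4830: greatest Fibonacci not exceeding it is 4181, leaving 649
649: greatest Fibonacci not exceeding it is 610, leaving 39
39: greatest Fibonacci not exceeding it is 34, leaving 5
5: greatest Fibonacci not exceeding it is 5, leaving 0
4830 = 4181 + 610 + 34 + 5, which has 4 terms.

4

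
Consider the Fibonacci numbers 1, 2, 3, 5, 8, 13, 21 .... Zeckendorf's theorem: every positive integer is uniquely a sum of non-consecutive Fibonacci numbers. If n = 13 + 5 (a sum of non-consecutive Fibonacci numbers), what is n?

13 + 5 = 18.

18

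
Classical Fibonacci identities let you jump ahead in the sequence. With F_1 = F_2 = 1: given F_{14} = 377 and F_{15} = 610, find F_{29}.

By F_{2k+1} = F_k² + F_{k+1}²: F_{29} = 377² + 610² = 142129 + 372100 = 514229.

514229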